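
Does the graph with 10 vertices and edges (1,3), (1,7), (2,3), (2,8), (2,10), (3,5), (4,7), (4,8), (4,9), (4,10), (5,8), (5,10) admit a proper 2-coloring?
Yes. Partition: {1, 2, 4, 5, 6}, {3, 7, 8, 9, 10}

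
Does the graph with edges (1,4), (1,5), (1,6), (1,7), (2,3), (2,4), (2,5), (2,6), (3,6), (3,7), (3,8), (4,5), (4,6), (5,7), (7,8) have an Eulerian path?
Yes — and in fact it has an Eulerian circuit (the graph is connected and all 8 vertices have even degree)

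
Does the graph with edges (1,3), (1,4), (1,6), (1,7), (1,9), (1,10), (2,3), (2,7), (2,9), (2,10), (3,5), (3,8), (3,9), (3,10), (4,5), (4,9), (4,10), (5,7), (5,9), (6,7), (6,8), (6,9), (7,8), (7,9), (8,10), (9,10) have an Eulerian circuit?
Yes (the graph is connected and all 10 vertices have even degree)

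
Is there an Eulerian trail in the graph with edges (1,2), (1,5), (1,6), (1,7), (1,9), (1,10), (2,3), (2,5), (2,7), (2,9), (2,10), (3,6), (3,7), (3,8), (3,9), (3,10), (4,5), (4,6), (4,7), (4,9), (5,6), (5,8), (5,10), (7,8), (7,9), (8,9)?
Yes — and in fact it has an Eulerian circuit (the graph is connected and all 10 vertices have even degree)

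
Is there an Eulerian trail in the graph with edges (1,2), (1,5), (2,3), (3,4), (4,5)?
Yes — and in fact it has an Eulerian circuit (the graph is connected and all 5 vertices have even degree)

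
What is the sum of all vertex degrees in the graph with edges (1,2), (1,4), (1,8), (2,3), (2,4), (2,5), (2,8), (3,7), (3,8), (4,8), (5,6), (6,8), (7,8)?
26 (handshake: sum of degrees = 2|E| = 2 x 13 = 26)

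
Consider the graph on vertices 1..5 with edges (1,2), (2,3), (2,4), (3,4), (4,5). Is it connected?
Yes (BFS from 1 visits [1, 2, 3, 4, 5] — all 5 vertices reached)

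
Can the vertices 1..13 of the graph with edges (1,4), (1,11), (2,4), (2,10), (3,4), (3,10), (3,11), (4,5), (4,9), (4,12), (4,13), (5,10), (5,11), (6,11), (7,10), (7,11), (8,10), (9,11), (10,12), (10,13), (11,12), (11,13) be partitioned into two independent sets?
Yes. Partition: {1, 2, 3, 5, 6, 7, 8, 9, 12, 13}, {4, 10, 11}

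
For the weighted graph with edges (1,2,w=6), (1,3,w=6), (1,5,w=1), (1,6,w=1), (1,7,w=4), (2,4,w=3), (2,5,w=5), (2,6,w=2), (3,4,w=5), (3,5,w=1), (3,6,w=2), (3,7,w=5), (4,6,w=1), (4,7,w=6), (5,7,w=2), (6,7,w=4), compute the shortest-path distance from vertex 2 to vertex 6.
2 (path: 2 -> 6; weights 2 = 2)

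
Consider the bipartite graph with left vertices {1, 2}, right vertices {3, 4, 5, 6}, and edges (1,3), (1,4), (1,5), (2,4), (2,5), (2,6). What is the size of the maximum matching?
2 (matching: (1,5), (2,6); upper bound min(|L|,|R|) = min(2,4) = 2)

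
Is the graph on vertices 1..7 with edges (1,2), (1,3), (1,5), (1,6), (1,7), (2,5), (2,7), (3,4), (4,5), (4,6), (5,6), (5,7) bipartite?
No (odd cycle of length 3: 5 -> 1 -> 6 -> 5)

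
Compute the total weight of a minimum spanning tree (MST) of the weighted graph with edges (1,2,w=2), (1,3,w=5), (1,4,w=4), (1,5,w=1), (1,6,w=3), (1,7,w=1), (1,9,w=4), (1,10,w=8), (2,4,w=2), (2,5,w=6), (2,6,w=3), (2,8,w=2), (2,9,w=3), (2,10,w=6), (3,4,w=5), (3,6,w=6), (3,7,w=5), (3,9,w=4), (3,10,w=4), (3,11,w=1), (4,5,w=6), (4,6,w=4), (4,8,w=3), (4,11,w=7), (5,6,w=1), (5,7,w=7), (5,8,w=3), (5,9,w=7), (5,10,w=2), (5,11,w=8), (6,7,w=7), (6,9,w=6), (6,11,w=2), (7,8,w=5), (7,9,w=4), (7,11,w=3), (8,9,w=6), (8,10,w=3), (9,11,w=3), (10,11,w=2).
17 (MST edges: (1,2,w=2), (1,5,w=1), (1,7,w=1), (2,4,w=2), (2,8,w=2), (2,9,w=3), (3,11,w=1), (5,6,w=1), (5,10,w=2), (6,11,w=2); sum of weights 2 + 1 + 1 + 2 + 2 + 3 + 1 + 1 + 2 + 2 = 17)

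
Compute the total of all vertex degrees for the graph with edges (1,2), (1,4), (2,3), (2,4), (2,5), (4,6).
12 (handshake: sum of degrees = 2|E| = 2 x 6 = 12)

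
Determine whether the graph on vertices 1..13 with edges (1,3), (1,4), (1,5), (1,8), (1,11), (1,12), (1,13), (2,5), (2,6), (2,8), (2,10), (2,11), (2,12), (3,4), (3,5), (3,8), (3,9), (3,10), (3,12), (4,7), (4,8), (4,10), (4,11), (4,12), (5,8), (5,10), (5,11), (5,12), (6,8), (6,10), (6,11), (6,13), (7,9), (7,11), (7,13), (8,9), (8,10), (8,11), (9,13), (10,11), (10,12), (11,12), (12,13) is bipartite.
No (odd cycle of length 3: 13 -> 1 -> 12 -> 13)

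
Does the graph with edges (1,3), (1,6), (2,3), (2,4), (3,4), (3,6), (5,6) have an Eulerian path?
Yes (the graph is connected and exactly 2 vertices have odd degree: {5, 6}; any Eulerian path must start and end at those)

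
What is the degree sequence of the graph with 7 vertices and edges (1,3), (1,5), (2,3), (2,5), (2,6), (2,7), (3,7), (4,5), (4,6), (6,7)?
[4, 3, 3, 3, 3, 2, 2] (degrees: deg(1)=2, deg(2)=4, deg(3)=3, deg(4)=2, deg(5)=3, deg(6)=3, deg(7)=3)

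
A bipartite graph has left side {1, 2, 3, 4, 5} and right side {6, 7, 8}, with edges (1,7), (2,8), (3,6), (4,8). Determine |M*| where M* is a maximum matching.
3 (matching: (1,7), (2,8), (3,6); upper bound min(|L|,|R|) = min(5,3) = 3)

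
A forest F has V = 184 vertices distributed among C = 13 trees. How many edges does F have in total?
171 (Each of the 13 component trees on V_i vertices has V_i - 1 edges; summing gives V - C = 184 - 13 = 171)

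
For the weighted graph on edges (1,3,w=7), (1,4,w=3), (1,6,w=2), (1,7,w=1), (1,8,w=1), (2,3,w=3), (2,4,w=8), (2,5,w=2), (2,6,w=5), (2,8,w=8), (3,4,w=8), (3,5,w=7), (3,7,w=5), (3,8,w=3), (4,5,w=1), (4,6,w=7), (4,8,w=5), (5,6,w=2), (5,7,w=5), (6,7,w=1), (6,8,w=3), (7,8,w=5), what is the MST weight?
11 (MST edges: (1,7,w=1), (1,8,w=1), (2,3,w=3), (2,5,w=2), (4,5,w=1), (5,6,w=2), (6,7,w=1); sum of weights 1 + 1 + 3 + 2 + 1 + 2 + 1 = 11)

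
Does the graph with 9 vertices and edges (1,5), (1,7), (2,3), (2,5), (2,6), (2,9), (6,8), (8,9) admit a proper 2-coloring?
Yes. Partition: {1, 2, 4, 8}, {3, 5, 6, 7, 9}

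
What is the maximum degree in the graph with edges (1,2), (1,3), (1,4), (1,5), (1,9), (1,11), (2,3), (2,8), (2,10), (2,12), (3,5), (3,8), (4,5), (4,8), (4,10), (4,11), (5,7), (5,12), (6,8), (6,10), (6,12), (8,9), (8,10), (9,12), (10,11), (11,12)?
6 (attained at vertices 1, 8)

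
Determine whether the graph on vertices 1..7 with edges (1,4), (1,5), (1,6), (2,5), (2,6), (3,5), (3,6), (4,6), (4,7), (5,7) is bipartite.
No (odd cycle of length 3: 4 -> 1 -> 6 -> 4)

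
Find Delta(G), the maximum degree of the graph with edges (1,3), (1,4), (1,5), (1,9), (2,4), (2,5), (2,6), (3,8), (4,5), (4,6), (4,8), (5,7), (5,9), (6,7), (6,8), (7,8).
5 (attained at vertices 4, 5)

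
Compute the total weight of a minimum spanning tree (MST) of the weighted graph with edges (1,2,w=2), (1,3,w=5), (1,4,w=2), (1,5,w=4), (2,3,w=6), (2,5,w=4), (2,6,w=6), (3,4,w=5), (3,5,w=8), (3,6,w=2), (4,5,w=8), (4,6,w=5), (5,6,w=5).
15 (MST edges: (1,2,w=2), (1,3,w=5), (1,4,w=2), (1,5,w=4), (3,6,w=2); sum of weights 2 + 5 + 2 + 4 + 2 = 15)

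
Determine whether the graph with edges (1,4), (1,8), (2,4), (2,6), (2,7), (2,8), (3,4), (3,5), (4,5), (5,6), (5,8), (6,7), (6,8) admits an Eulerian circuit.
Yes (the graph is connected and all 8 vertices have even degree)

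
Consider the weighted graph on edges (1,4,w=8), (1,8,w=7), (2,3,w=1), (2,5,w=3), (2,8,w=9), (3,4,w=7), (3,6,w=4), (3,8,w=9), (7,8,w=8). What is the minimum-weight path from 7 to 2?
17 (path: 7 -> 8 -> 2; weights 8 + 9 = 17)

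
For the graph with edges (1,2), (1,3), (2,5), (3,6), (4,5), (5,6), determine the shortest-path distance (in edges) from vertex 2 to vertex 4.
2 (path: 2 -> 5 -> 4, 2 edges)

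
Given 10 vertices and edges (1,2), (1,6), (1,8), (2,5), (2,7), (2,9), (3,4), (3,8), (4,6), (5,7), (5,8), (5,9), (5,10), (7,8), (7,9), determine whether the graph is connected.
Yes (BFS from 1 visits [1, 2, 6, 8, 5, 7, 9, 4, 3, 10] — all 10 vertices reached)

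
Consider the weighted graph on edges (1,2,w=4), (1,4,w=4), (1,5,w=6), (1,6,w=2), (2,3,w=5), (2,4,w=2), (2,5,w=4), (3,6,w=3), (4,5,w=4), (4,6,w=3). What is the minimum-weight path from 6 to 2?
5 (path: 6 -> 4 -> 2; weights 3 + 2 = 5)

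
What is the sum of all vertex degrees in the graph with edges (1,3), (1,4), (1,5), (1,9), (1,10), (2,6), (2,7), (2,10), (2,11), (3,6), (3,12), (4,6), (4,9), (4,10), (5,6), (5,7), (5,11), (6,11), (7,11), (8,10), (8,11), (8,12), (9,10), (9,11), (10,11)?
50 (handshake: sum of degrees = 2|E| = 2 x 25 = 50)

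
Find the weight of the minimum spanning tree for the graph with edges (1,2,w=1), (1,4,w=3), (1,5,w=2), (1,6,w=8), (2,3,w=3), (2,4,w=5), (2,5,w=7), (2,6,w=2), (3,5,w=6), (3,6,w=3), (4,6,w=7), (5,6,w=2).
11 (MST edges: (1,2,w=1), (1,4,w=3), (1,5,w=2), (2,3,w=3), (2,6,w=2); sum of weights 1 + 3 + 2 + 3 + 2 = 11)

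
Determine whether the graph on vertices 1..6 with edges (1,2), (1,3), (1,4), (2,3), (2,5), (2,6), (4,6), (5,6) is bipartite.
No (odd cycle of length 3: 3 -> 1 -> 2 -> 3)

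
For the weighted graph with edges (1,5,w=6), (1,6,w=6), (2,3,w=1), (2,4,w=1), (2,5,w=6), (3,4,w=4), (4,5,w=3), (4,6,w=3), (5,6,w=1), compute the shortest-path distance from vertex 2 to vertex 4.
1 (path: 2 -> 4; weights 1 = 1)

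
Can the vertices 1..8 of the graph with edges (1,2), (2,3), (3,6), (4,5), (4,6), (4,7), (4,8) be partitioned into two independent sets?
Yes. Partition: {1, 3, 4}, {2, 5, 6, 7, 8}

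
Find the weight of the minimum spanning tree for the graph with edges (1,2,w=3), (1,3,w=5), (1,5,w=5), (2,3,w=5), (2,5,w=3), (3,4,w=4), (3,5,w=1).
11 (MST edges: (1,2,w=3), (2,5,w=3), (3,4,w=4), (3,5,w=1); sum of weights 3 + 3 + 4 + 1 = 11)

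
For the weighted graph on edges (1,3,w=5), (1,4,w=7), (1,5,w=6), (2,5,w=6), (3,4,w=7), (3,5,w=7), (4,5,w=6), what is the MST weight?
23 (MST edges: (1,3,w=5), (1,5,w=6), (2,5,w=6), (4,5,w=6); sum of weights 5 + 6 + 6 + 6 = 23)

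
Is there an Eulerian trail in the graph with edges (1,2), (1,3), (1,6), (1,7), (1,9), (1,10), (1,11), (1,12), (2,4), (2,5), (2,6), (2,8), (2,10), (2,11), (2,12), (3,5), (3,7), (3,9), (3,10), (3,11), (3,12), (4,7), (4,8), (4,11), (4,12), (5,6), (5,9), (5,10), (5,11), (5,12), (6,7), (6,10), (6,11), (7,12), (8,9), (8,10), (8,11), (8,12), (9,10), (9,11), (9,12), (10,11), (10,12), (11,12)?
No (6 vertices have odd degree: {3, 4, 5, 7, 9, 10}; Eulerian path requires 0 or 2)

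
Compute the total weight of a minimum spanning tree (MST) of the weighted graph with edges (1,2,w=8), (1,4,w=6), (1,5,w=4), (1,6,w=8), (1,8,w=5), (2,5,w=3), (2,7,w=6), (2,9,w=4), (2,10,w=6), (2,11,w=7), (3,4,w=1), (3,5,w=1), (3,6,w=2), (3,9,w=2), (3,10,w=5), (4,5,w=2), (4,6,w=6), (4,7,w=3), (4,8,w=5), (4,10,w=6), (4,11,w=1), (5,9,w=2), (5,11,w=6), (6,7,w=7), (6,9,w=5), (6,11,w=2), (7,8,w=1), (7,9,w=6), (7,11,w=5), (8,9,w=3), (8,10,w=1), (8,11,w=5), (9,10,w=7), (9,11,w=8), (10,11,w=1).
17 (MST edges: (1,5,w=4), (2,5,w=3), (3,4,w=1), (3,5,w=1), (3,6,w=2), (3,9,w=2), (4,11,w=1), (7,8,w=1), (8,10,w=1), (10,11,w=1); sum of weights 4 + 3 + 1 + 1 + 2 + 2 + 1 + 1 + 1 + 1 = 17)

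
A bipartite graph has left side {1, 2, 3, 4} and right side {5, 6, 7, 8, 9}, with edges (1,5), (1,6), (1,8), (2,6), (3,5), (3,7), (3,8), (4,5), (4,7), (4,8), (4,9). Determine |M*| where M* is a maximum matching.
4 (matching: (1,8), (2,6), (3,7), (4,9); upper bound min(|L|,|R|) = min(4,5) = 4)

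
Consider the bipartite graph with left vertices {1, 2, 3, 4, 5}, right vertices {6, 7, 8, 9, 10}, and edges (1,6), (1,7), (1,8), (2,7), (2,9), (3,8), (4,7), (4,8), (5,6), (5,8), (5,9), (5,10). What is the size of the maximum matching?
5 (matching: (1,6), (2,9), (3,8), (4,7), (5,10); upper bound min(|L|,|R|) = min(5,5) = 5)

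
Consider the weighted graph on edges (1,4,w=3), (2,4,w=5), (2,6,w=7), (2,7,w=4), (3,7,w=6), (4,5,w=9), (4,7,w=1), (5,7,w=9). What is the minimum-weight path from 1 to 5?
12 (path: 1 -> 4 -> 5; weights 3 + 9 = 12)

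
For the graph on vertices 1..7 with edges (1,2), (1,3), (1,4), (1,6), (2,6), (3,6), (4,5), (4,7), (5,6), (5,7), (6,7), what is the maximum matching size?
3 (matching: (1,3), (4,5), (6,7); upper bound floor(n/2) = floor(7/2) = 3)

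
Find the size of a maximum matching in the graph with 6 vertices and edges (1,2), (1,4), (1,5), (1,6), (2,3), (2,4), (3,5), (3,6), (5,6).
3 (matching: (1,5), (2,4), (3,6); upper bound floor(n/2) = floor(6/2) = 3)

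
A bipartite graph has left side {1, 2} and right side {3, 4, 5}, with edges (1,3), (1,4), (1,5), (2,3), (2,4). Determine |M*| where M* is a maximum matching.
2 (matching: (1,5), (2,4); upper bound min(|L|,|R|) = min(2,3) = 2)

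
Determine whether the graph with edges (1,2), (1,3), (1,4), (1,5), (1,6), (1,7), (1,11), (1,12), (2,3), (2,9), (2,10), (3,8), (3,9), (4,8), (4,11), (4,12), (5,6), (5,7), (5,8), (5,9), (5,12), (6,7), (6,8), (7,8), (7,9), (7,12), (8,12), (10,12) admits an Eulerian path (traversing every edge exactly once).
Yes — and in fact it has an Eulerian circuit (the graph is connected and all 12 vertices have even degree)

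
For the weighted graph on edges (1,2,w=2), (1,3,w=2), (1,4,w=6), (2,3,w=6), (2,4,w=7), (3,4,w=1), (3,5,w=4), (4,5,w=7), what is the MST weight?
9 (MST edges: (1,2,w=2), (1,3,w=2), (3,4,w=1), (3,5,w=4); sum of weights 2 + 2 + 1 + 4 = 9)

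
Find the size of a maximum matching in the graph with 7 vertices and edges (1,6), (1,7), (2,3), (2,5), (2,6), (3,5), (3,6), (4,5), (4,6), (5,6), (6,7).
3 (matching: (1,7), (3,6), (4,5); upper bound floor(n/2) = floor(7/2) = 3)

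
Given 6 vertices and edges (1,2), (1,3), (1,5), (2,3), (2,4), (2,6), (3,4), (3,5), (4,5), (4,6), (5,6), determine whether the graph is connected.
Yes (BFS from 1 visits [1, 2, 3, 5, 4, 6] — all 6 vertices reached)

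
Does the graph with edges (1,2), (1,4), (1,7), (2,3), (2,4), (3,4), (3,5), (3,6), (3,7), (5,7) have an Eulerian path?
No (6 vertices have odd degree: {1, 2, 3, 4, 6, 7}; Eulerian path requires 0 or 2)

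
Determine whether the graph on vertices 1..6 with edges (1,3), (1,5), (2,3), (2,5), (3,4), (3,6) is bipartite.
Yes. Partition: {1, 2, 4, 6}, {3, 5}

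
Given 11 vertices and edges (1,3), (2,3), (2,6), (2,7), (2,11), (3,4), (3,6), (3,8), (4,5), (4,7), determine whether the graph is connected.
No, it has 3 components: {1, 2, 3, 4, 5, 6, 7, 8, 11}, {9}, {10}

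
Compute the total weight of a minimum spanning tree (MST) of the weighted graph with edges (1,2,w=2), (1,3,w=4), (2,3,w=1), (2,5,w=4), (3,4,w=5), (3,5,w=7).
12 (MST edges: (1,2,w=2), (2,3,w=1), (2,5,w=4), (3,4,w=5); sum of weights 2 + 1 + 4 + 5 = 12)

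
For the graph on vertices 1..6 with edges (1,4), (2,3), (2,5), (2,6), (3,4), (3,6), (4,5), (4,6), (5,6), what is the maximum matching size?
3 (matching: (1,4), (2,5), (3,6); upper bound floor(n/2) = floor(6/2) = 3)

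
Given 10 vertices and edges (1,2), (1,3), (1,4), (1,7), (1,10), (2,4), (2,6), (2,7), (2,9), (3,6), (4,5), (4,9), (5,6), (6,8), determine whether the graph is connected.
Yes (BFS from 1 visits [1, 2, 3, 4, 7, 10, 6, 9, 5, 8] — all 10 vertices reached)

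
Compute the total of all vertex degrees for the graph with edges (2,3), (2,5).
4 (handshake: sum of degrees = 2|E| = 2 x 2 = 4)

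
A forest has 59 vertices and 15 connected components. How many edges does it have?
44 (Each of the 15 component trees on V_i vertices has V_i - 1 edges; summing gives V - C = 59 - 15 = 44)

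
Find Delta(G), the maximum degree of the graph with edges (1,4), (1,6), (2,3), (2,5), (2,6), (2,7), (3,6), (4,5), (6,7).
4 (attained at vertices 2, 6)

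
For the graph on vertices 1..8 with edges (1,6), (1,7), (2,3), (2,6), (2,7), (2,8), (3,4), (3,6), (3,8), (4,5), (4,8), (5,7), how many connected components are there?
1 (components: {1, 2, 3, 4, 5, 6, 7, 8})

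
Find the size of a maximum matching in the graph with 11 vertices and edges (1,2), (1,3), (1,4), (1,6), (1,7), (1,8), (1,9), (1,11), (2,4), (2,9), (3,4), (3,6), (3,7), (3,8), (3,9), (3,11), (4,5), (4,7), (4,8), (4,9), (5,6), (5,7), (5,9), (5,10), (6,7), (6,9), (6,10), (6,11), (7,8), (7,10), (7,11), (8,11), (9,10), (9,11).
5 (matching: (1,6), (3,4), (5,7), (8,11), (9,10); upper bound floor(n/2) = floor(11/2) = 5)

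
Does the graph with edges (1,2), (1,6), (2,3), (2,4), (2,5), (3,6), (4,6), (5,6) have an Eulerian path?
Yes — and in fact it has an Eulerian circuit (the graph is connected and all 6 vertices have even degree)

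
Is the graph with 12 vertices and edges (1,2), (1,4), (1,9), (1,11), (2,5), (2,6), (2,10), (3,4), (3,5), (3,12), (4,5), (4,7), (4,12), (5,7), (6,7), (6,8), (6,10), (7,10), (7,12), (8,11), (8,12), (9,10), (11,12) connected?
Yes (BFS from 1 visits [1, 2, 4, 9, 11, 5, 6, 10, 3, 7, 12, 8] — all 12 vertices reached)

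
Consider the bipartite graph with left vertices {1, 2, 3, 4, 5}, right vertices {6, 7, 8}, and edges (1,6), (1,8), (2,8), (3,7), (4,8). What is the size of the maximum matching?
3 (matching: (1,6), (2,8), (3,7); upper bound min(|L|,|R|) = min(5,3) = 3)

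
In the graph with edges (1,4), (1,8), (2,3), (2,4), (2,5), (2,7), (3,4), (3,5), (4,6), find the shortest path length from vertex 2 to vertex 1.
2 (path: 2 -> 4 -> 1, 2 edges)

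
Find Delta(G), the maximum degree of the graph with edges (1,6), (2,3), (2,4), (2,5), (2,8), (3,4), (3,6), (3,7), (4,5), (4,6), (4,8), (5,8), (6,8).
5 (attained at vertex 4)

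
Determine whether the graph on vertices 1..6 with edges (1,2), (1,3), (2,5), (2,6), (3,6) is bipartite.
Yes. Partition: {1, 4, 5, 6}, {2, 3}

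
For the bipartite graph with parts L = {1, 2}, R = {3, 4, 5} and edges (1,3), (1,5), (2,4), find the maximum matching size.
2 (matching: (1,5), (2,4); upper bound min(|L|,|R|) = min(2,3) = 2)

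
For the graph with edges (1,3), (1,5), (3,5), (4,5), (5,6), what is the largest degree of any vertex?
4 (attained at vertex 5)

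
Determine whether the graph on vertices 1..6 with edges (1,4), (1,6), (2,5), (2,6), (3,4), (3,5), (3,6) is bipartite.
Yes. Partition: {1, 2, 3}, {4, 5, 6}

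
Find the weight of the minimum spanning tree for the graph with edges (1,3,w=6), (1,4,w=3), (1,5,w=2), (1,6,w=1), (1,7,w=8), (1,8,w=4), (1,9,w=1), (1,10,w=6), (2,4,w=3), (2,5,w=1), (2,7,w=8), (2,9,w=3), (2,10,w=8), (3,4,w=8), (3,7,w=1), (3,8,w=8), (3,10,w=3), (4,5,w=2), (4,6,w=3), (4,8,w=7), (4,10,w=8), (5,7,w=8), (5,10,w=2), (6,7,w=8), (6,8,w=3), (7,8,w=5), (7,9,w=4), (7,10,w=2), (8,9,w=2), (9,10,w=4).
14 (MST edges: (1,5,w=2), (1,6,w=1), (1,9,w=1), (2,5,w=1), (3,7,w=1), (4,5,w=2), (5,10,w=2), (7,10,w=2), (8,9,w=2); sum of weights 2 + 1 + 1 + 1 + 1 + 2 + 2 + 2 + 2 = 14)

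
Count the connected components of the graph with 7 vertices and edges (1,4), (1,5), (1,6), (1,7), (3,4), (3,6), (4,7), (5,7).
2 (components: {1, 3, 4, 5, 6, 7}, {2})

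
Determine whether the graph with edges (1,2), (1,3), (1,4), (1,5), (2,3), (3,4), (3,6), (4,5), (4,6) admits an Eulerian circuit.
Yes (the graph is connected and all 6 vertices have even degree)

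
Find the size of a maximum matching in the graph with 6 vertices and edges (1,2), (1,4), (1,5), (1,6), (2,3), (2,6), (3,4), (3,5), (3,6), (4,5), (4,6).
3 (matching: (1,5), (2,3), (4,6); upper bound floor(n/2) = floor(6/2) = 3)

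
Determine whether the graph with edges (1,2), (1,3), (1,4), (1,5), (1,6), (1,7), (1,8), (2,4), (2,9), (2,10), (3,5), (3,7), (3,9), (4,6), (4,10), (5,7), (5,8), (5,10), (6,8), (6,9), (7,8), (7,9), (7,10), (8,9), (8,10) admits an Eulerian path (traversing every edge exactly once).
No (4 vertices have odd degree: {1, 5, 9, 10}; Eulerian path requires 0 or 2)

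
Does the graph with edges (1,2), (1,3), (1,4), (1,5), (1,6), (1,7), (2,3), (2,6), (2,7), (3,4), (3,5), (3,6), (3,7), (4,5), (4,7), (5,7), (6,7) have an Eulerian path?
Yes — and in fact it has an Eulerian circuit (the graph is connected and all 7 vertices have even degree)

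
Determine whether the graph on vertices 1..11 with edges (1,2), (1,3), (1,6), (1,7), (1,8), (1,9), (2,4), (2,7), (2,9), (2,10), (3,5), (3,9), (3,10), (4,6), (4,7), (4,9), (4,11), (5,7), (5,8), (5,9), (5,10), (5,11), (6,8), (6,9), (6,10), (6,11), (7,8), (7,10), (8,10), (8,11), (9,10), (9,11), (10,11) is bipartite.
No (odd cycle of length 3: 8 -> 1 -> 6 -> 8)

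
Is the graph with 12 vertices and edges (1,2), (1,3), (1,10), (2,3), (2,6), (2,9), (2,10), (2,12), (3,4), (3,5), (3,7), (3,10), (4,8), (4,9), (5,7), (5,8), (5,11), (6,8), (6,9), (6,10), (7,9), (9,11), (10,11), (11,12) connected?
Yes (BFS from 1 visits [1, 2, 3, 10, 6, 9, 12, 4, 5, 7, 11, 8] — all 12 vertices reached)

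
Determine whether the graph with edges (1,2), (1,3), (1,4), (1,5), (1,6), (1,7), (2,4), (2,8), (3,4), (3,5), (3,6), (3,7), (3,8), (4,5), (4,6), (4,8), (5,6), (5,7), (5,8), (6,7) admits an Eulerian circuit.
No (2 vertices have odd degree: {2, 6}; Eulerian circuit requires 0)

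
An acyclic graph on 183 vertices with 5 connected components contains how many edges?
178 (Each of the 5 component trees on V_i vertices has V_i - 1 edges; summing gives V - C = 183 - 5 = 178)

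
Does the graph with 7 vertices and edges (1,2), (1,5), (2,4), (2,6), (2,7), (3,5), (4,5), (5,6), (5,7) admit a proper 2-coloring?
Yes. Partition: {1, 3, 4, 6, 7}, {2, 5}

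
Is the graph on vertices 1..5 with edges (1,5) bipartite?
Yes. Partition: {1, 2, 3, 4}, {5}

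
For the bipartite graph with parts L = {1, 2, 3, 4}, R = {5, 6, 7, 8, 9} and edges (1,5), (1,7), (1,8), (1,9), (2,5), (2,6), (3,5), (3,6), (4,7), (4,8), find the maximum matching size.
4 (matching: (1,9), (2,6), (3,5), (4,8); upper bound min(|L|,|R|) = min(4,5) = 4)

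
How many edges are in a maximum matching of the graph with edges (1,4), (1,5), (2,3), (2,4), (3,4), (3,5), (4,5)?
2 (matching: (2,4), (3,5); upper bound floor(n/2) = floor(5/2) = 2)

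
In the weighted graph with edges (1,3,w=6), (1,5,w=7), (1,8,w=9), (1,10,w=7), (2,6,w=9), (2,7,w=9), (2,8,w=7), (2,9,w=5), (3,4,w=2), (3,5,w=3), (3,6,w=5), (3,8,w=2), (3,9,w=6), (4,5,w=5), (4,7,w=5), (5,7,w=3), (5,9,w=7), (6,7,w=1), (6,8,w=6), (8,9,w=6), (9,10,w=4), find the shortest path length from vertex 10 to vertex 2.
9 (path: 10 -> 9 -> 2; weights 4 + 5 = 9)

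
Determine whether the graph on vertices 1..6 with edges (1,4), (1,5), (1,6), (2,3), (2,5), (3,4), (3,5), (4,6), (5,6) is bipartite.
No (odd cycle of length 3: 5 -> 1 -> 6 -> 5)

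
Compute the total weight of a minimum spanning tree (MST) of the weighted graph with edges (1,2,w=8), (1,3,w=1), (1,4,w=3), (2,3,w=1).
5 (MST edges: (1,3,w=1), (1,4,w=3), (2,3,w=1); sum of weights 1 + 3 + 1 = 5)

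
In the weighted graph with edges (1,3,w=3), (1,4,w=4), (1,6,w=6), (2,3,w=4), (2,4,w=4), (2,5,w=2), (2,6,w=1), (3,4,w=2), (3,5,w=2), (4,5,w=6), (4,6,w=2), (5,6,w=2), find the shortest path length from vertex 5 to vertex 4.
4 (path: 5 -> 6 -> 4; weights 2 + 2 = 4)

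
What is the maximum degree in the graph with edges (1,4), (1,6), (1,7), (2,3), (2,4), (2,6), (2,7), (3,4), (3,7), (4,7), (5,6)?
4 (attained at vertices 2, 4, 7)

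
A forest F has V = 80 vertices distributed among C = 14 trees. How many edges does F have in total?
66 (Each of the 14 component trees on V_i vertices has V_i - 1 edges; summing gives V - C = 80 - 14 = 66)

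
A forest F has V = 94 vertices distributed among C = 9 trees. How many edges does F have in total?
85 (Each of the 9 component trees on V_i vertices has V_i - 1 edges; summing gives V - C = 94 - 9 = 85)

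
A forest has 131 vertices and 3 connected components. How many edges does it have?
128 (Each of the 3 component trees on V_i vertices has V_i - 1 edges; summing gives V - C = 131 - 3 = 128)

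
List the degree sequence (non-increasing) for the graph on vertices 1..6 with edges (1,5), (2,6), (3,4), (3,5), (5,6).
[3, 2, 2, 1, 1, 1] (degrees: deg(1)=1, deg(2)=1, deg(3)=2, deg(4)=1, deg(5)=3, deg(6)=2)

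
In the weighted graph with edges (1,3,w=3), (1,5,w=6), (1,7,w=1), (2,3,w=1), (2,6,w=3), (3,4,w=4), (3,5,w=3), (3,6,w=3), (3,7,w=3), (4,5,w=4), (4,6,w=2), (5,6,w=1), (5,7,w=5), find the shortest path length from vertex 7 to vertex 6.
6 (path: 7 -> 3 -> 6; weights 3 + 3 = 6)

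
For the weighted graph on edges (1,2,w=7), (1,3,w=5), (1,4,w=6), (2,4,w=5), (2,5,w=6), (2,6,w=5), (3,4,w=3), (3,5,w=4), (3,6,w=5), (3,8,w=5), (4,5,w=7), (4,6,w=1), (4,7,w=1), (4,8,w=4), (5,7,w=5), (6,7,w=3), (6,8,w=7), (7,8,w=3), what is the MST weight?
22 (MST edges: (1,3,w=5), (2,6,w=5), (3,4,w=3), (3,5,w=4), (4,6,w=1), (4,7,w=1), (7,8,w=3); sum of weights 5 + 5 + 3 + 4 + 1 + 1 + 3 = 22)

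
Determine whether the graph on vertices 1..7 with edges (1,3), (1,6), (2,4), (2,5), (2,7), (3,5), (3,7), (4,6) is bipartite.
Yes. Partition: {1, 4, 5, 7}, {2, 3, 6}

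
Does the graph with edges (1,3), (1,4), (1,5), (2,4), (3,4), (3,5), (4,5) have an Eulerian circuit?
No (4 vertices have odd degree: {1, 2, 3, 5}; Eulerian circuit requires 0)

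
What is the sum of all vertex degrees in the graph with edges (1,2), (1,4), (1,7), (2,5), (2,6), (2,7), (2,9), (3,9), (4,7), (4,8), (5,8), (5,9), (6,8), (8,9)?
28 (handshake: sum of degrees = 2|E| = 2 x 14 = 28)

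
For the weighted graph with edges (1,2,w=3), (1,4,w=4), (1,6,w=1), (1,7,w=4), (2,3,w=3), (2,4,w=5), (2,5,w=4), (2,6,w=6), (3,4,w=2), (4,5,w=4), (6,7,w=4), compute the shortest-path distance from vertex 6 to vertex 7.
4 (path: 6 -> 7; weights 4 = 4)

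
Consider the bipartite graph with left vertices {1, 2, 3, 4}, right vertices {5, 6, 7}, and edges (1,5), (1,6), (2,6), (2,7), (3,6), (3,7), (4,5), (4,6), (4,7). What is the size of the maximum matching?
3 (matching: (1,6), (2,7), (4,5); upper bound min(|L|,|R|) = min(4,3) = 3)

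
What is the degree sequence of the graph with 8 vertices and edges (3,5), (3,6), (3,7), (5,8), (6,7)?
[3, 2, 2, 2, 1, 0, 0, 0] (degrees: deg(1)=0, deg(2)=0, deg(3)=3, deg(4)=0, deg(5)=2, deg(6)=2, deg(7)=2, deg(8)=1)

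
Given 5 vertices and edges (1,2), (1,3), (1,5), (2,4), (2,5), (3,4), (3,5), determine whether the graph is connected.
Yes (BFS from 1 visits [1, 2, 3, 5, 4] — all 5 vertices reached)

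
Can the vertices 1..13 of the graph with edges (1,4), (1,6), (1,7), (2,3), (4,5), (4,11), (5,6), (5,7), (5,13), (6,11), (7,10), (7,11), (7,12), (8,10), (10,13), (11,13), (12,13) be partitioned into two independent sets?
Yes. Partition: {1, 2, 5, 9, 10, 11, 12}, {3, 4, 6, 7, 8, 13}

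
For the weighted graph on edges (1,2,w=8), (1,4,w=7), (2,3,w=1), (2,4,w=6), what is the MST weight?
14 (MST edges: (1,4,w=7), (2,3,w=1), (2,4,w=6); sum of weights 7 + 1 + 6 = 14)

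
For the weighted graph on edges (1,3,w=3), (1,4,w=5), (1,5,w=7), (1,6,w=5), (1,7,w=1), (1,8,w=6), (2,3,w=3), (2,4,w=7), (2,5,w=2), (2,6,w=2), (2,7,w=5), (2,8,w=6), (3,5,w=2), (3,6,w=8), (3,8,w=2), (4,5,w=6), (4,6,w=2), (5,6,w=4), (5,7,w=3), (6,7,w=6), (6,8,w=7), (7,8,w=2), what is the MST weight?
13 (MST edges: (1,7,w=1), (2,5,w=2), (2,6,w=2), (3,5,w=2), (3,8,w=2), (4,6,w=2), (7,8,w=2); sum of weights 1 + 2 + 2 + 2 + 2 + 2 + 2 = 13)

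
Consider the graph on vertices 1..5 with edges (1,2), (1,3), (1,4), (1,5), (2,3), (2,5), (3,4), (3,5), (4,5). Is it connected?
Yes (BFS from 1 visits [1, 2, 3, 4, 5] — all 5 vertices reached)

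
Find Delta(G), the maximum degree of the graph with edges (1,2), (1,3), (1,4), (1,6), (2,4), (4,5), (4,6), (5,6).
4 (attained at vertices 1, 4)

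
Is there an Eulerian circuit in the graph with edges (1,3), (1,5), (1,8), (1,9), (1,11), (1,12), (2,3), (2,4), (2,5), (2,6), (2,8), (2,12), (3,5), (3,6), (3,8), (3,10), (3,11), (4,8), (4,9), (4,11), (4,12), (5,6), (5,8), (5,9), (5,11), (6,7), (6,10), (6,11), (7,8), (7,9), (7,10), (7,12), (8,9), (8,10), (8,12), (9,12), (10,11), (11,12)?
No (8 vertices have odd degree: {3, 4, 5, 7, 8, 10, 11, 12}; Eulerian circuit requires 0)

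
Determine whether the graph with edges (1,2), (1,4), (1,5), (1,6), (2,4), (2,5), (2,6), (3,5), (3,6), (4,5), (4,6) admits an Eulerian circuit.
Yes (the graph is connected and all 6 vertices have even degree)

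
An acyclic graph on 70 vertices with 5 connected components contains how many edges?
65 (Each of the 5 component trees on V_i vertices has V_i - 1 edges; summing gives V - C = 70 - 5 = 65)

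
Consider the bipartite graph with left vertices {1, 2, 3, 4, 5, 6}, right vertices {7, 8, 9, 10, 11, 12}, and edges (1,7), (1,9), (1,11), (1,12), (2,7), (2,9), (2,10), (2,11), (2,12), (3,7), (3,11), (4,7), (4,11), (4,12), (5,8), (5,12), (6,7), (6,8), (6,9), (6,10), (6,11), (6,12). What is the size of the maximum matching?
6 (matching: (1,12), (2,9), (3,11), (4,7), (5,8), (6,10); upper bound min(|L|,|R|) = min(6,6) = 6)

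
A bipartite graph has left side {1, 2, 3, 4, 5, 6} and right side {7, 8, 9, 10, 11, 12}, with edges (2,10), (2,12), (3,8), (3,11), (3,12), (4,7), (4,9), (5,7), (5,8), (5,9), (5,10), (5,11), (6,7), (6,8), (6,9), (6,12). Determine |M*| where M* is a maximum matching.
5 (matching: (2,12), (3,11), (4,9), (5,10), (6,8); upper bound min(|L|,|R|) = min(6,6) = 6)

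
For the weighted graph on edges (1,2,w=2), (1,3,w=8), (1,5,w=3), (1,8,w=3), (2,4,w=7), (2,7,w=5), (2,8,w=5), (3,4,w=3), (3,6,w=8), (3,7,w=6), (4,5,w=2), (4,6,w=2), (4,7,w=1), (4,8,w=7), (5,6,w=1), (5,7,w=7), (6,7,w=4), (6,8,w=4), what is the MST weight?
15 (MST edges: (1,2,w=2), (1,5,w=3), (1,8,w=3), (3,4,w=3), (4,6,w=2), (4,7,w=1), (5,6,w=1); sum of weights 2 + 3 + 3 + 3 + 2 + 1 + 1 = 15)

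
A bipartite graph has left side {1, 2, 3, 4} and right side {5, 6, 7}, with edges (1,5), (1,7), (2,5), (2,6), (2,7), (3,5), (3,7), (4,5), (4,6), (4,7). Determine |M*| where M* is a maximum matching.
3 (matching: (1,7), (2,6), (3,5); upper bound min(|L|,|R|) = min(4,3) = 3)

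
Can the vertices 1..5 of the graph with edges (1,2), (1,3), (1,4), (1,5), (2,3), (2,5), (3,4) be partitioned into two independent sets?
No (odd cycle of length 3: 5 -> 1 -> 2 -> 5)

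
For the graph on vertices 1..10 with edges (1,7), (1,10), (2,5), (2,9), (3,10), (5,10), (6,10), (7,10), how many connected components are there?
3 (components: {1, 2, 3, 5, 6, 7, 9, 10}, {4}, {8})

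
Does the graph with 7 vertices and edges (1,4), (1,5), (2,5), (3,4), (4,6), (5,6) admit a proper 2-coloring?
Yes. Partition: {1, 2, 3, 6, 7}, {4, 5}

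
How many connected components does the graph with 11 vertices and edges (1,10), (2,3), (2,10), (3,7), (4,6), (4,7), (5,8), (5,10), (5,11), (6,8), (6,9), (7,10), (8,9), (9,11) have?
1 (components: {1, 2, 3, 4, 5, 6, 7, 8, 9, 10, 11})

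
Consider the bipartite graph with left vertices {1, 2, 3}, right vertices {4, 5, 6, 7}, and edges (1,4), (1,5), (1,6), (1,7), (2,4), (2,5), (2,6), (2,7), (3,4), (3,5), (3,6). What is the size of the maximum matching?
3 (matching: (1,7), (2,6), (3,5); upper bound min(|L|,|R|) = min(3,4) = 3)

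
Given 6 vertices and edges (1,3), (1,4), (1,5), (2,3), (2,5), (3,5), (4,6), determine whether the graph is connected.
Yes (BFS from 1 visits [1, 3, 4, 5, 2, 6] — all 6 vertices reached)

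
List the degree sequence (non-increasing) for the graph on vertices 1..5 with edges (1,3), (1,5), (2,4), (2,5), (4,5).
[3, 2, 2, 2, 1] (degrees: deg(1)=2, deg(2)=2, deg(3)=1, deg(4)=2, deg(5)=3)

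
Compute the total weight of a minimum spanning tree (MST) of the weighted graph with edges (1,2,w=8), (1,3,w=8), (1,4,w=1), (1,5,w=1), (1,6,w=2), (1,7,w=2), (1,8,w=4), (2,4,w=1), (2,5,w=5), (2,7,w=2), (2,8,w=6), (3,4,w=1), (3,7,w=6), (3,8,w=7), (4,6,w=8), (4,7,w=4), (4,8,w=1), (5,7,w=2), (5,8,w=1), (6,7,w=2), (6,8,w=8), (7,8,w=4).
9 (MST edges: (1,4,w=1), (1,5,w=1), (1,6,w=2), (1,7,w=2), (2,4,w=1), (3,4,w=1), (4,8,w=1); sum of weights 1 + 1 + 2 + 2 + 1 + 1 + 1 = 9)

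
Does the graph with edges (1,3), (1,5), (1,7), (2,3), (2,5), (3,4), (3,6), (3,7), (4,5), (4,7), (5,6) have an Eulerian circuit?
No (4 vertices have odd degree: {1, 3, 4, 7}; Eulerian circuit requires 0)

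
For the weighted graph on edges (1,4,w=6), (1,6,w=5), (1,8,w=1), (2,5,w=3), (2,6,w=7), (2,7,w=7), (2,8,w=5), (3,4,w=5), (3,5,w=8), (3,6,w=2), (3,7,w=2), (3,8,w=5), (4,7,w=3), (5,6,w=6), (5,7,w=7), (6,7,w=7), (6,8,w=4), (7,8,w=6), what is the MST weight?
20 (MST edges: (1,8,w=1), (2,5,w=3), (2,8,w=5), (3,6,w=2), (3,7,w=2), (4,7,w=3), (6,8,w=4); sum of weights 1 + 3 + 5 + 2 + 2 + 3 + 4 = 20)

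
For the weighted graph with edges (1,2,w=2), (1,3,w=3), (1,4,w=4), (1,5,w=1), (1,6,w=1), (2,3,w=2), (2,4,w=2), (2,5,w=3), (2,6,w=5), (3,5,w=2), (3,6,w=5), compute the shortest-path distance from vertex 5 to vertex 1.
1 (path: 5 -> 1; weights 1 = 1)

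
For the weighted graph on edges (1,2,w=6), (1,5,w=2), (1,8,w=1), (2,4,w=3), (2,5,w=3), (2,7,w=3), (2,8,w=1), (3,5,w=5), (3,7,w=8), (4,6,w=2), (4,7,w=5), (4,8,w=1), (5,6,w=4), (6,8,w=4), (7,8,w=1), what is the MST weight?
13 (MST edges: (1,5,w=2), (1,8,w=1), (2,8,w=1), (3,5,w=5), (4,6,w=2), (4,8,w=1), (7,8,w=1); sum of weights 2 + 1 + 1 + 5 + 2 + 1 + 1 = 13)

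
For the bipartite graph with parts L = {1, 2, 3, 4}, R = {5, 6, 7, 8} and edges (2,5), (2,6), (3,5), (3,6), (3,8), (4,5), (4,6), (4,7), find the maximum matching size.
3 (matching: (2,6), (3,8), (4,7); upper bound min(|L|,|R|) = min(4,4) = 4)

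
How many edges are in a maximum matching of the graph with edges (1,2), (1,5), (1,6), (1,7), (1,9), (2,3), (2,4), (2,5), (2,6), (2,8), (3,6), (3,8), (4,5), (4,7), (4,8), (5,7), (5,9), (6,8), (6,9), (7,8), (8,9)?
4 (matching: (1,7), (2,8), (4,5), (6,9); upper bound floor(n/2) = floor(9/2) = 4)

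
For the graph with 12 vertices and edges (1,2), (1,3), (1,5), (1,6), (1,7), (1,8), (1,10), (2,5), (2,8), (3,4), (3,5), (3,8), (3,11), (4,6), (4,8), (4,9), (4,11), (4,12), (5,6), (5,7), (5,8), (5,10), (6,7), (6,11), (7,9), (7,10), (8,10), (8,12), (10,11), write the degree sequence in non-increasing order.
[7, 7, 7, 6, 5, 5, 5, 5, 4, 3, 2, 2] (degrees: deg(1)=7, deg(2)=3, deg(3)=5, deg(4)=6, deg(5)=7, deg(6)=5, deg(7)=5, deg(8)=7, deg(9)=2, deg(10)=5, deg(11)=4, deg(12)=2)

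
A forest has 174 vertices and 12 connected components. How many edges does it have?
162 (Each of the 12 component trees on V_i vertices has V_i - 1 edges; summing gives V - C = 174 - 12 = 162)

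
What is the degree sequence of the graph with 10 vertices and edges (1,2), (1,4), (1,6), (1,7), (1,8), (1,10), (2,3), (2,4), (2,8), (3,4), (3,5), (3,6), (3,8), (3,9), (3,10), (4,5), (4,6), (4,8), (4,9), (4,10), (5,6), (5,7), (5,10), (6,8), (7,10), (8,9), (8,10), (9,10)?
[8, 7, 7, 7, 6, 5, 5, 4, 4, 3] (degrees: deg(1)=6, deg(2)=4, deg(3)=7, deg(4)=8, deg(5)=5, deg(6)=5, deg(7)=3, deg(8)=7, deg(9)=4, deg(10)=7)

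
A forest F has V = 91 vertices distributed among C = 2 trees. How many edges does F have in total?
89 (Each of the 2 component trees on V_i vertices has V_i - 1 edges; summing gives V - C = 91 - 2 = 89)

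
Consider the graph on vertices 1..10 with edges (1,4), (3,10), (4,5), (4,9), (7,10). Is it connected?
No, it has 5 components: {1, 4, 5, 9}, {2}, {3, 7, 10}, {6}, {8}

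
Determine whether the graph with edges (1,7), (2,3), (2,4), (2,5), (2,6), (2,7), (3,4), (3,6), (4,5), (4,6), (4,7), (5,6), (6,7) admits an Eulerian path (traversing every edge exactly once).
No (6 vertices have odd degree: {1, 2, 3, 4, 5, 6}; Eulerian path requires 0 or 2)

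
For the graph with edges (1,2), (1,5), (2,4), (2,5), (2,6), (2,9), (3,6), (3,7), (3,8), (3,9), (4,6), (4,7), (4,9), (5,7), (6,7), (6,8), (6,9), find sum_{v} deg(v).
34 (handshake: sum of degrees = 2|E| = 2 x 17 = 34)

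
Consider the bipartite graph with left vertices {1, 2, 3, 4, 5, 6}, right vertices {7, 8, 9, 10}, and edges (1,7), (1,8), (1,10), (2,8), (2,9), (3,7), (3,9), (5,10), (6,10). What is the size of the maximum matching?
4 (matching: (1,7), (2,8), (3,9), (5,10); upper bound min(|L|,|R|) = min(6,4) = 4)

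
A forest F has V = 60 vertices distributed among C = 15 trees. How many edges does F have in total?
45 (Each of the 15 component trees on V_i vertices has V_i - 1 edges; summing gives V - C = 60 - 15 = 45)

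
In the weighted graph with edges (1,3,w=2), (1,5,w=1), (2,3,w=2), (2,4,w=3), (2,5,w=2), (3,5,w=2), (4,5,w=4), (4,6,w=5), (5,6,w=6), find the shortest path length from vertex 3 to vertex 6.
8 (path: 3 -> 5 -> 6; weights 2 + 6 = 8)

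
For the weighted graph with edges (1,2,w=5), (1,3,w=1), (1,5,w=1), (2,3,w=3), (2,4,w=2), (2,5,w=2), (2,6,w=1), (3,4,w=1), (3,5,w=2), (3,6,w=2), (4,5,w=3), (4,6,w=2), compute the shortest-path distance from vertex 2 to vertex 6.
1 (path: 2 -> 6; weights 1 = 1)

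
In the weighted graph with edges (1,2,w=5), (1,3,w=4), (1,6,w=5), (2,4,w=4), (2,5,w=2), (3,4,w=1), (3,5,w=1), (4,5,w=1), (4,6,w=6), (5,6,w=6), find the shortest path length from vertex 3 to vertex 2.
3 (path: 3 -> 5 -> 2; weights 1 + 2 = 3)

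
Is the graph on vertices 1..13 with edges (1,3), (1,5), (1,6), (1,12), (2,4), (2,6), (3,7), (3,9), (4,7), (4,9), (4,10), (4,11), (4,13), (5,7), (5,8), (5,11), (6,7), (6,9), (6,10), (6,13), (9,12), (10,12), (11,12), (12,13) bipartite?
Yes. Partition: {1, 2, 7, 8, 9, 10, 11, 13}, {3, 4, 5, 6, 12}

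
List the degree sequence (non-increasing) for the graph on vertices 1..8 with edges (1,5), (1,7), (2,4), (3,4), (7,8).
[2, 2, 2, 1, 1, 1, 1, 0] (degrees: deg(1)=2, deg(2)=1, deg(3)=1, deg(4)=2, deg(5)=1, deg(6)=0, deg(7)=2, deg(8)=1)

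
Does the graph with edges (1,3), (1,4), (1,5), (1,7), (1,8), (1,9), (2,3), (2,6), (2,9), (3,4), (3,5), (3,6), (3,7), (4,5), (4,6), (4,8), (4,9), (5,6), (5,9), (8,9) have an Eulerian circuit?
No (4 vertices have odd degree: {2, 5, 8, 9}; Eulerian circuit requires 0)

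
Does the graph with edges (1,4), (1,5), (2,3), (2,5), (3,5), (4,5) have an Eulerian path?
Yes — and in fact it has an Eulerian circuit (the graph is connected and all 5 vertices have even degree)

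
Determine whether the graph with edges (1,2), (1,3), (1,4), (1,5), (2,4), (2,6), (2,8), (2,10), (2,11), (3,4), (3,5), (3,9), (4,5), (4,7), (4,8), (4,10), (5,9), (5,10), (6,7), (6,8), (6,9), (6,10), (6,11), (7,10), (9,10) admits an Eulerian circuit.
No (4 vertices have odd degree: {4, 5, 7, 8}; Eulerian circuit requires 0)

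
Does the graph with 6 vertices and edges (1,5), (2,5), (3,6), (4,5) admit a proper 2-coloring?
Yes. Partition: {1, 2, 3, 4}, {5, 6}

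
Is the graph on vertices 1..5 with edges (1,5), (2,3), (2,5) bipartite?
Yes. Partition: {1, 2, 4}, {3, 5}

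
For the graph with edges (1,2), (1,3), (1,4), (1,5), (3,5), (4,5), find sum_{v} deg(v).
12 (handshake: sum of degrees = 2|E| = 2 x 6 = 12)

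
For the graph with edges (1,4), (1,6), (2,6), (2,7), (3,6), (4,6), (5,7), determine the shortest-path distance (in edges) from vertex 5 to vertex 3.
4 (path: 5 -> 7 -> 2 -> 6 -> 3, 4 edges)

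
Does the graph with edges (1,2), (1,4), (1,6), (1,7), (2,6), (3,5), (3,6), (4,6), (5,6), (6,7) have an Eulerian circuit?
Yes (the graph is connected and all 7 vertices have even degree)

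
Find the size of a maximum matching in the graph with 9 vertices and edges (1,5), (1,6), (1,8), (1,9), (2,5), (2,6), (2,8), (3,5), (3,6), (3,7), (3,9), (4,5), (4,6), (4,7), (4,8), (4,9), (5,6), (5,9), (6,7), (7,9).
4 (matching: (1,8), (3,7), (4,9), (5,6); upper bound floor(n/2) = floor(9/2) = 4)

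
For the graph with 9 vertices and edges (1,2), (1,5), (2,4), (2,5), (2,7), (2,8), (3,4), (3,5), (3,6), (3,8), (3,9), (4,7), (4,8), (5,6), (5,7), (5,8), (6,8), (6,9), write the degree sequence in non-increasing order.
[6, 5, 5, 5, 4, 4, 3, 2, 2] (degrees: deg(1)=2, deg(2)=5, deg(3)=5, deg(4)=4, deg(5)=6, deg(6)=4, deg(7)=3, deg(8)=5, deg(9)=2)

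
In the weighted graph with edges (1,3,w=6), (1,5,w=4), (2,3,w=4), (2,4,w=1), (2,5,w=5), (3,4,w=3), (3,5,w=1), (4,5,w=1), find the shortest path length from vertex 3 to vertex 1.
5 (path: 3 -> 5 -> 1; weights 1 + 4 = 5)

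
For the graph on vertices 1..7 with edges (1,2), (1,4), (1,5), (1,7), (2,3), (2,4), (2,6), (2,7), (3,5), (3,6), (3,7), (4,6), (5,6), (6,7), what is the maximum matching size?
3 (matching: (1,5), (2,4), (6,7); upper bound floor(n/2) = floor(7/2) = 3)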